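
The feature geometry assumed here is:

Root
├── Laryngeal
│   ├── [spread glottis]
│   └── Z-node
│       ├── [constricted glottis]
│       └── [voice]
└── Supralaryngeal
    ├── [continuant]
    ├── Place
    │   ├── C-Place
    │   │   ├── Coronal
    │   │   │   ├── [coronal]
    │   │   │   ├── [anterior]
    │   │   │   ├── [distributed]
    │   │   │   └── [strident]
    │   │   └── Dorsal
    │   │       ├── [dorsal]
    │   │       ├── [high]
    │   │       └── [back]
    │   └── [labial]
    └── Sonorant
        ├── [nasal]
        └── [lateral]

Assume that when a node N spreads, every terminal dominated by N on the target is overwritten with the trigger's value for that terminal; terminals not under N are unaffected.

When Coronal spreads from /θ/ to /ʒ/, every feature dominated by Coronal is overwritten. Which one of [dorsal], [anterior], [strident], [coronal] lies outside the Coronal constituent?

Coronal dominates exactly [coronal], [anterior], [distributed], [strident].
Spreading Coronal replaces [strident], [coronal], [anterior] with the trigger's values, since each sits inside the Coronal constituent.
But [dorsal] is a dependent of Dorsal, outside Coronal; it is therefore untouched by the spreading.

[dorsal]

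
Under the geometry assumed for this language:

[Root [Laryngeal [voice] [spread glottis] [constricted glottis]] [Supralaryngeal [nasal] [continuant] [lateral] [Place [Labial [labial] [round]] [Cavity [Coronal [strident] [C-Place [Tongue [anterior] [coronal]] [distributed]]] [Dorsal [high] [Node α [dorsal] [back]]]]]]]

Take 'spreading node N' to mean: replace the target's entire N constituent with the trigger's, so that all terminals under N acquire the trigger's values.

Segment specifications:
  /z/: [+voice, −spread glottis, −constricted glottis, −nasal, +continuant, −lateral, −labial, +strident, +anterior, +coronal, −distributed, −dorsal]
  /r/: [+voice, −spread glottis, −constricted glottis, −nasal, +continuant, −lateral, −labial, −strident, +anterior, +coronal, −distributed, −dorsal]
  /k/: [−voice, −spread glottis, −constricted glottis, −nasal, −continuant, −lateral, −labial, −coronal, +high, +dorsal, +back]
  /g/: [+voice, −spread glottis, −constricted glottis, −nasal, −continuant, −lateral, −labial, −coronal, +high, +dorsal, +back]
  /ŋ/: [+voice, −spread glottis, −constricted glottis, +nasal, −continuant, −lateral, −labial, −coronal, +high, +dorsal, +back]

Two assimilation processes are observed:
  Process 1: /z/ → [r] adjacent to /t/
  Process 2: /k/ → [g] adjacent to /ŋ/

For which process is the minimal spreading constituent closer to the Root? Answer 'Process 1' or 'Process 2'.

Process 1: the feature that changes is [strident]; the minimal node is [strident] (depth 5).
In Process 2, [voice] changes, so the minimal spreading node is [voice] at depth 2.
[voice] (depth 2) sits above [strident] (depth 5), making Process 2 the one with the higher spreading node.

Process 2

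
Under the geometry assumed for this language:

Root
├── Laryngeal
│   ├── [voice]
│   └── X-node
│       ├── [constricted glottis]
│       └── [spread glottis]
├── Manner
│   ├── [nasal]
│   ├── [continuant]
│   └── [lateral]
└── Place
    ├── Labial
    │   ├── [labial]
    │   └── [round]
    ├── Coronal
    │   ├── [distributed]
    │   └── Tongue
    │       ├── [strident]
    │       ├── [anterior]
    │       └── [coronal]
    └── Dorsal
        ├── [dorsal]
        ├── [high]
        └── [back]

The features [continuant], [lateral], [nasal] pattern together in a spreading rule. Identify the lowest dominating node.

Manner

[continuant]: Root / Manner / [continuant].
[lateral]: Root / Manner / [lateral].
[nasal]: Root / Manner / [nasal].
The lowest node appearing on every path is Manner; each proper daughter of Manner fails to dominate at least one of the listed features.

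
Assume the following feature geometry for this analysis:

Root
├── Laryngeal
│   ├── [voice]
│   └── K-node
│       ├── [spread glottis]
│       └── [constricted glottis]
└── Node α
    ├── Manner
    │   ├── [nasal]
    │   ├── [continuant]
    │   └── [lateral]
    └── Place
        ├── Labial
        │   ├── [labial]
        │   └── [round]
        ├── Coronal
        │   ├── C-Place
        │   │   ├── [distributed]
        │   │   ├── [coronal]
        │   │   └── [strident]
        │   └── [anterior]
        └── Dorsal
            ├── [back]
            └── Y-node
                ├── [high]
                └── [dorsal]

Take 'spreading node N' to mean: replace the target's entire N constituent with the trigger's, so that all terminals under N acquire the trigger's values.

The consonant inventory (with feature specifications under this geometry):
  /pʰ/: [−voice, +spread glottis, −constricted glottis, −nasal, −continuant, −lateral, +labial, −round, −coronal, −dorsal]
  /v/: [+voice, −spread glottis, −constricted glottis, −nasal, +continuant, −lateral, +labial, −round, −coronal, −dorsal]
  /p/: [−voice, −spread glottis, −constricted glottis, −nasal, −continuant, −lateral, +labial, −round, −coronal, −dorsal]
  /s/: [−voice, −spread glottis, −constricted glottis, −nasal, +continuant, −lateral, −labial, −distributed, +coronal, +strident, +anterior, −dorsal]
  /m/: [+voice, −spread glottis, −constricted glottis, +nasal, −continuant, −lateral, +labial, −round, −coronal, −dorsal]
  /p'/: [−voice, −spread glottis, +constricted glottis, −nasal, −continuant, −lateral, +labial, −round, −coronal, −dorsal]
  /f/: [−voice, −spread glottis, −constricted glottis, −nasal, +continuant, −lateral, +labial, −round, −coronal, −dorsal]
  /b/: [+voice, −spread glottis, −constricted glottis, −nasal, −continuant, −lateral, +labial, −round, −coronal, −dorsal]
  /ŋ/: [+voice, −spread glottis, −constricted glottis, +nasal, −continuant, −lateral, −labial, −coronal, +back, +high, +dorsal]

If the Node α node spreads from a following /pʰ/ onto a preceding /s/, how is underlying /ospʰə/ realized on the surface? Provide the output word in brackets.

[oppʰə]

The Node α node dominates the terminals [nasal], [continuant], [lateral], [labial], [round], [distributed], [coronal], [strident], [anterior], [back], [high], [dorsal].
After delinking /s/'s Node α and linking /pʰ/'s, the affected terminals become [−nasal], [−continuant], [−lateral], [+labial], [−round], [−coronal], [−dorsal]; [voice], [spread glottis], [constricted glottis] (outside Node α) are retained from /s/.
Among the inventory, only /p/ has exactly this specification, giving the surface form [oppʰə].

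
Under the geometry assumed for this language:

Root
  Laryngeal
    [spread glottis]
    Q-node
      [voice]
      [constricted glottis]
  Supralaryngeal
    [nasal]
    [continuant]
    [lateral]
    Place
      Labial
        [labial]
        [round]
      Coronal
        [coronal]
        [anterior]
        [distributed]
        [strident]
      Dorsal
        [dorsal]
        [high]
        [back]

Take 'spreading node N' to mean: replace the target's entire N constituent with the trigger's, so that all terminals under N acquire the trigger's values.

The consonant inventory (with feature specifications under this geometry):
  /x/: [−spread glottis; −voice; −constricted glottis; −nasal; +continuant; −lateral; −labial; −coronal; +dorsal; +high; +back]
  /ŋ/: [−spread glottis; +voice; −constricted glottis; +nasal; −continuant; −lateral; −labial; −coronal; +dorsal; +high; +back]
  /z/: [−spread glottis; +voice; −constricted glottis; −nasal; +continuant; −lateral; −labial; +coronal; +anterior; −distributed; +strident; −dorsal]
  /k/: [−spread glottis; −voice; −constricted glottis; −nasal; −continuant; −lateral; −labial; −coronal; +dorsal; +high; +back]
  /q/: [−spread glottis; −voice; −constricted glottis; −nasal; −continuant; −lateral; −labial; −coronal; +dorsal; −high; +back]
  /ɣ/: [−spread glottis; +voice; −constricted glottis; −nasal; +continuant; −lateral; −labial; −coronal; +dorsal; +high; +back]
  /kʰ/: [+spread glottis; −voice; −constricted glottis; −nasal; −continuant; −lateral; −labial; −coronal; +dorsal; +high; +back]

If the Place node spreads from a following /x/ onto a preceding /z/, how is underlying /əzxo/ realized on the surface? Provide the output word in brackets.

Place immediately or transitively dominates [labial], [round], [coronal], [anterior], [distributed], [strident], [dorsal], [high], [back].
The target acquires /x/'s values for everything under Place — [−labial], [−coronal], [+dorsal], [+high], [+back] — while keeping its own [spread glottis], [voice], [constricted glottis], ….
The resulting bundle matches /ɣ/ in the inventory; substituting it for /z/ gives [əɣxo].

[əɣxo]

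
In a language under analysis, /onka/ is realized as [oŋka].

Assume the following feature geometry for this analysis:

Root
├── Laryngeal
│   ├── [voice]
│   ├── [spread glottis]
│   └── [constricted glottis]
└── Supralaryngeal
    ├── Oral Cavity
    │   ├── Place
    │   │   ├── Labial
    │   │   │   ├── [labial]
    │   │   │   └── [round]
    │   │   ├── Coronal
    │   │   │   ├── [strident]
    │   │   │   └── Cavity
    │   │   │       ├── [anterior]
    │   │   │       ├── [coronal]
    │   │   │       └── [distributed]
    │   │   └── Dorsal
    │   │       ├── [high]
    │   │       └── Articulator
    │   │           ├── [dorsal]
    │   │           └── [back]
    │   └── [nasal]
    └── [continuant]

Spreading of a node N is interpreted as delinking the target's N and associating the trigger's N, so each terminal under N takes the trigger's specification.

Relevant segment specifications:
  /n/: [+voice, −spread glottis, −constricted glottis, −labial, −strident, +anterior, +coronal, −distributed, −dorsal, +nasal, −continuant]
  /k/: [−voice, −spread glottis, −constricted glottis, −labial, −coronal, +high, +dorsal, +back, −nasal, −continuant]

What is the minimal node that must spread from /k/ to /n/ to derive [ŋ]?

/n/ and [ŋ] differ in [coronal], [anterior], [distributed], [strident], [dorsal], [high], [back]; every other specified feature is identical.
In this geometry the lowest node dominating all of them is Place: every daughter of Place dominates only a proper subset, so no lower node suffices.
If Place spreads, every terminal under it takes /k/'s value, producing [ŋ] as observed.
Since [nasal] is preserved even though /k/ disagrees there, no node above Place spread.

Place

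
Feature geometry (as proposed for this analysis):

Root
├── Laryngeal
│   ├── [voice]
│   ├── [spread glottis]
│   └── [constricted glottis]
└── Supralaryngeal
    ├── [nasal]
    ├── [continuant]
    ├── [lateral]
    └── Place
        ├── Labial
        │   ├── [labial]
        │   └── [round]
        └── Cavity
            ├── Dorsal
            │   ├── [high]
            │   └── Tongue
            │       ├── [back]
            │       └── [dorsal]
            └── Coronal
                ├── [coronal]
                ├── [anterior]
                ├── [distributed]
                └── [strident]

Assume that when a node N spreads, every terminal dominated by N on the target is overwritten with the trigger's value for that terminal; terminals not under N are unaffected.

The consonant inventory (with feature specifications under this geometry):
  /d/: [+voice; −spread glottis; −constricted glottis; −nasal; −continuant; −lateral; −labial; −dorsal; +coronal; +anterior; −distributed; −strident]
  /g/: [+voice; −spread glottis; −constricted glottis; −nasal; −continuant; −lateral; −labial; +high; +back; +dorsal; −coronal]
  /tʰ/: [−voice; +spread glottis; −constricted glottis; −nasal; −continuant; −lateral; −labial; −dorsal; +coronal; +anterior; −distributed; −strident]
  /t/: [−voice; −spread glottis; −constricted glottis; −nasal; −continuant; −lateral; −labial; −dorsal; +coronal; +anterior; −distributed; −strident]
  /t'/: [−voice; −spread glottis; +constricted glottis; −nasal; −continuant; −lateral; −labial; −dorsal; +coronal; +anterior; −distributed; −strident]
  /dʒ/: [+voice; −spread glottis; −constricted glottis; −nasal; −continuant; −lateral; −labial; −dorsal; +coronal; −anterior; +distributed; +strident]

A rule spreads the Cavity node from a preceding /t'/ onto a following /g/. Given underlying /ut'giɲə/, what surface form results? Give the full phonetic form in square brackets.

The Cavity node dominates the terminals [high], [back], [dorsal], [coronal], [anterior], [distributed], [strident].
The target acquires /t'/'s values for everything under Cavity — [−dorsal], [+coronal], [+anterior], [−distributed], [−strident] — while keeping its own [voice], [spread glottis], [constricted glottis], ….
This feature bundle is that of [d], so /ut'giɲə/ surfaces as [ut'diɲə].

[ut'diɲə]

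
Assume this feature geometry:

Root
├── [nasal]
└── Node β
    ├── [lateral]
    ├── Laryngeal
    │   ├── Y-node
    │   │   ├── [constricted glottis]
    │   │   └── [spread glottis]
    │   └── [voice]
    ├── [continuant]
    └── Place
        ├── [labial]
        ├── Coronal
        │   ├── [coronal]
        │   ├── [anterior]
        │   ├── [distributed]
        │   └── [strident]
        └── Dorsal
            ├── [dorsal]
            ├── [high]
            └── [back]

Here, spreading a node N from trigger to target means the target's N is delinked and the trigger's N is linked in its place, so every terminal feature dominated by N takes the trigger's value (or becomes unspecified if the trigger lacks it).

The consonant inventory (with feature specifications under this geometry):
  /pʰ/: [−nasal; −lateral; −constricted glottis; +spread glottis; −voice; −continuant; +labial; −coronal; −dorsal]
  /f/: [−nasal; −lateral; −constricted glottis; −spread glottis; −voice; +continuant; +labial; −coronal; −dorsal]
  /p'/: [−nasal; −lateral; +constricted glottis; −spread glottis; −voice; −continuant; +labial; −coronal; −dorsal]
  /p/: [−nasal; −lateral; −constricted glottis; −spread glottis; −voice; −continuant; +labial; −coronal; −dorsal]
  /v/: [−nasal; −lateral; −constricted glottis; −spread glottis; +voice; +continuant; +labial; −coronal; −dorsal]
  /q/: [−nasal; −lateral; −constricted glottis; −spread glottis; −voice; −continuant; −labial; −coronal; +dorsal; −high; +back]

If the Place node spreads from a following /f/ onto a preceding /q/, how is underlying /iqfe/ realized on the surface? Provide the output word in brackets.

Place immediately or transitively dominates [labial], [coronal], [anterior], [distributed], [strident], [dorsal], [high], [back].
After delinking /q/'s Place and linking /f/'s, the affected terminals become [+labial], [−coronal], [−dorsal]; [nasal], [lateral], [constricted glottis], … (outside Place) are retained from /q/.
This feature bundle is that of [p], so /iqfe/ surfaces as [ipfe].

[ipfe]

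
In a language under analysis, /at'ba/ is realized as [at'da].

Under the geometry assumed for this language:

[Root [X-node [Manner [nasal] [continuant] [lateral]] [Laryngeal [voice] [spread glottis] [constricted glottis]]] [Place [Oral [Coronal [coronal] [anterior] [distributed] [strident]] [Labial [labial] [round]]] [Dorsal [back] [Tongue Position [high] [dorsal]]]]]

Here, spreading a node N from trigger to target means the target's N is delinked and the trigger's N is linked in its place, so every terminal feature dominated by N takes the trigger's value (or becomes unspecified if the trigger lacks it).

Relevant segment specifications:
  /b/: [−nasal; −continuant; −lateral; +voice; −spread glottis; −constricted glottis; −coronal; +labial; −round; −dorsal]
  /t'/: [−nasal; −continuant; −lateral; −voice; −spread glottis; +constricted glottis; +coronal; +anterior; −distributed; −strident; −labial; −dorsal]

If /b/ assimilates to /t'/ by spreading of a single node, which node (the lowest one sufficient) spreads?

/b/ and [d] differ in [labial], [round], [coronal], [anterior], [distributed], [strident]; every other specified feature is identical.
The smallest constituent containing every changed terminal is Oral — each of its daughters lacks at least one of the affected features.
Spreading Oral from /t'/ overwrites each of those terminals with /t'/'s values, yielding exactly [d].
Features on which the two segments disagree outside Oral, such as [voice], [constricted glottis], are unchanged — nothing dominating them spread, and Oral is the minimal sufficient constituent.

Oral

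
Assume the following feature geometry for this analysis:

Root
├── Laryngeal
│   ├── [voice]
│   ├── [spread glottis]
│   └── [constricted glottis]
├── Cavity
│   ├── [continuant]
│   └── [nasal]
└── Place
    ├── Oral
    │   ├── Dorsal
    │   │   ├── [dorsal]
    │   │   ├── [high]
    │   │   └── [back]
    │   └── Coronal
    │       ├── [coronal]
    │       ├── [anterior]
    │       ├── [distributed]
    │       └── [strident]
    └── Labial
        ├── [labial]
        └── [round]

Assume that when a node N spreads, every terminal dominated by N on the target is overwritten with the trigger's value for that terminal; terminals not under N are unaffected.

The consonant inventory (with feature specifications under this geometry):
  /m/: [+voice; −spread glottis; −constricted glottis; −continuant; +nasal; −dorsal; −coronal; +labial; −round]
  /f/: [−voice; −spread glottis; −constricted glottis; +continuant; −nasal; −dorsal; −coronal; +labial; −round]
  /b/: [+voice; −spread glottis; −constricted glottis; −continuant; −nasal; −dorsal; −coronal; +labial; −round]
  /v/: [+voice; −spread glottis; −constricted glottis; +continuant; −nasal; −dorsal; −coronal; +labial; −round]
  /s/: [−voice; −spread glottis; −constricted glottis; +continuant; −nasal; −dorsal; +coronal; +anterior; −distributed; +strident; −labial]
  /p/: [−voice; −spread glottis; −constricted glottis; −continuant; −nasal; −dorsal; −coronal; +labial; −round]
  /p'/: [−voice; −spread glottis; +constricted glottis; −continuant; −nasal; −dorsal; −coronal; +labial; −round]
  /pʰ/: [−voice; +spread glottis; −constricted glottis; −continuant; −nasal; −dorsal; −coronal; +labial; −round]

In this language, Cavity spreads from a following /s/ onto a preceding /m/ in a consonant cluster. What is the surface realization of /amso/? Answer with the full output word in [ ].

[avso]

The Cavity node dominates the terminals [continuant], [nasal].
Spreading Cavity from /s/ onto /m/ replaces those values with /s/'s: [+continuant], [−nasal]. Features outside Cavity ([voice], [spread glottis], [constricted glottis], …) stay as in /m/.
Among the inventory, only /v/ has exactly this specification, giving the surface form [avso].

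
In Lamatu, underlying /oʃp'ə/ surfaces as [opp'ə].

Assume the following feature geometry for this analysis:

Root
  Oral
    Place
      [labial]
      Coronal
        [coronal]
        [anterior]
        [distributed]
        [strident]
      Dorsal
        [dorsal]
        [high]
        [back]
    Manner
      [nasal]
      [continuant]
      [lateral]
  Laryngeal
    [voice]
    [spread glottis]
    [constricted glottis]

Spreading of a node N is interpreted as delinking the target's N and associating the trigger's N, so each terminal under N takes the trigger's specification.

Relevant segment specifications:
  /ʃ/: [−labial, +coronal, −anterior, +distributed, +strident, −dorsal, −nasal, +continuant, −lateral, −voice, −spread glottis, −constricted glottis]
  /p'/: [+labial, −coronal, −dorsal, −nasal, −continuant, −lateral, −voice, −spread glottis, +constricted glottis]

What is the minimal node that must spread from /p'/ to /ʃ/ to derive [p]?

/ʃ/ and [p] differ in [continuant], [labial], [coronal], [anterior], [distributed], [strident]; every other specified feature is identical.
These terminals are all dominated by Oral, and no proper subconstituent of Oral covers them all; Oral is their lowest common ancestor.
Spreading Oral from /p'/ overwrites each of those terminals with /p'/'s values, yielding exactly [p].
Since [constricted glottis] is preserved even though /p'/ disagrees there, no node above Oral spread.

Oral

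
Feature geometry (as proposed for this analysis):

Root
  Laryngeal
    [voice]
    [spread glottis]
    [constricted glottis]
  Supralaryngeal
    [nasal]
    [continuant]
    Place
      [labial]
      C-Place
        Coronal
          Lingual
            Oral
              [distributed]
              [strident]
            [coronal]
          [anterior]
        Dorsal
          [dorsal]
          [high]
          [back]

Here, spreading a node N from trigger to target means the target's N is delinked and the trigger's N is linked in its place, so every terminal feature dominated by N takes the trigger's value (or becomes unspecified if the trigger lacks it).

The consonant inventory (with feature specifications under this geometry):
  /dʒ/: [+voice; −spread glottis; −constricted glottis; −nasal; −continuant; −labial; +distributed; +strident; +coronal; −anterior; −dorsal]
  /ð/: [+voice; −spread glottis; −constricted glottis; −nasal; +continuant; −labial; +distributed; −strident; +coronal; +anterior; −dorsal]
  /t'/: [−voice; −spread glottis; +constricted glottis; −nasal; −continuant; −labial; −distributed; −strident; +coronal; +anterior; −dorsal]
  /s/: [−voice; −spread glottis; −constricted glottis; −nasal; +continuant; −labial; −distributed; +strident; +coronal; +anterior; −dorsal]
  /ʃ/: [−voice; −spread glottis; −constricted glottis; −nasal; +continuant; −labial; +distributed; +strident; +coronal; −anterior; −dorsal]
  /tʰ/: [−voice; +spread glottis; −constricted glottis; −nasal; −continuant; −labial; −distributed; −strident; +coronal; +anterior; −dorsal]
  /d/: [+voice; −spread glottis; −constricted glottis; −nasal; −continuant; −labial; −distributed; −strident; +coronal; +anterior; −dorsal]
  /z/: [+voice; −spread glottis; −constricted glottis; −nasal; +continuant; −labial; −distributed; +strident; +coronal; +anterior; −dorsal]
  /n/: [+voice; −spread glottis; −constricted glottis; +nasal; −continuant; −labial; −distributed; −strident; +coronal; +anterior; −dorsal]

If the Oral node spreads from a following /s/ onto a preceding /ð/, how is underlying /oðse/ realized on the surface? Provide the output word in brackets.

[ozse]

Terminals under Oral in this geometry: [distributed], [strident].
The target acquires /s/'s values for everything under Oral — [−distributed], [+strident] — while keeping its own [voice], [spread glottis], [constricted glottis], ….
The resulting bundle matches /z/ in the inventory; substituting it for /ð/ gives [ozse].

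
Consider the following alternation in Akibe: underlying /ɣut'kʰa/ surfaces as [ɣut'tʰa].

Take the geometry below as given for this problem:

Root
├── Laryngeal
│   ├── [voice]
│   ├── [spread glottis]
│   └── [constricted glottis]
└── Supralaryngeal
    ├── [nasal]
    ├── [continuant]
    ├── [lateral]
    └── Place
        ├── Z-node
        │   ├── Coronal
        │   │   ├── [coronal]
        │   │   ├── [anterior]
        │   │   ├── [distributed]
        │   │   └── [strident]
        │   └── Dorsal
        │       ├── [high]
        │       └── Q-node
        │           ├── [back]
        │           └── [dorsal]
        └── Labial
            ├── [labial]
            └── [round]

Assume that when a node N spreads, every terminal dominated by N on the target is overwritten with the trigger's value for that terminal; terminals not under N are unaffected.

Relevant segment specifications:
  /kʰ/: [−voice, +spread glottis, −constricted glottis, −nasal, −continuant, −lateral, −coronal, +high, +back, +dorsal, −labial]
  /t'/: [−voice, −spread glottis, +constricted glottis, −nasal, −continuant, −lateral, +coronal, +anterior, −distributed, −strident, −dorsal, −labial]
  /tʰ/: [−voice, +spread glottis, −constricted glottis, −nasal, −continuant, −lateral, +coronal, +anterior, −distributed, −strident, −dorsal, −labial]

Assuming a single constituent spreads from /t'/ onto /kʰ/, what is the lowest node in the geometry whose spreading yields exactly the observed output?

Feature comparison: [coronal], [anterior], [distributed], [strident], [dorsal], [high], [back] differ between /kʰ/ and [tʰ]; the remaining terminals match.
These terminals are all dominated by Z-node, and no proper subconstituent of Z-node covers them all; Z-node is their lowest common ancestor.
If Z-node spreads, every terminal under it takes /t'/'s value, producing [tʰ] as observed.
[spread glottis], [constricted glottis] stay as in /kʰ/ although /t'/ differs there, so no node dominating them spread; among the remaining candidates Z-node is the lowest that derives the output.

Z-node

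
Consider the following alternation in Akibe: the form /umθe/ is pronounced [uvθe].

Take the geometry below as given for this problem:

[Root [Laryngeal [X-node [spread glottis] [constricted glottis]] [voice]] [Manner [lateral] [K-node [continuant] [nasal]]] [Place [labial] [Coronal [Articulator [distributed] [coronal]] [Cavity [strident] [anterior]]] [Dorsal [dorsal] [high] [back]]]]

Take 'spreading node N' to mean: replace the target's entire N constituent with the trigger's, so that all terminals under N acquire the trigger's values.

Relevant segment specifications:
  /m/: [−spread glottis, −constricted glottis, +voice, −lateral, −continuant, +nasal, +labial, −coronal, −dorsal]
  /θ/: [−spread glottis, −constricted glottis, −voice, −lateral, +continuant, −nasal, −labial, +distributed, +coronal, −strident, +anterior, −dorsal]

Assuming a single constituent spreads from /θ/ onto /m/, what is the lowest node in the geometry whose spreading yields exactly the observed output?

The alternation /m/ → [v] changes [nasal], [continuant] and nothing else.
These terminals are all dominated by K-node, and no proper subconstituent of K-node covers them all; K-node is their lowest common ancestor.
Delinking /m/'s K-node and associating /θ/'s K-node gives precisely the feature bundle of [v].
Features on which the two segments disagree outside K-node, such as [labial], [voice], are unchanged — nothing dominating them spread, and K-node is the minimal sufficient constituent.

K-node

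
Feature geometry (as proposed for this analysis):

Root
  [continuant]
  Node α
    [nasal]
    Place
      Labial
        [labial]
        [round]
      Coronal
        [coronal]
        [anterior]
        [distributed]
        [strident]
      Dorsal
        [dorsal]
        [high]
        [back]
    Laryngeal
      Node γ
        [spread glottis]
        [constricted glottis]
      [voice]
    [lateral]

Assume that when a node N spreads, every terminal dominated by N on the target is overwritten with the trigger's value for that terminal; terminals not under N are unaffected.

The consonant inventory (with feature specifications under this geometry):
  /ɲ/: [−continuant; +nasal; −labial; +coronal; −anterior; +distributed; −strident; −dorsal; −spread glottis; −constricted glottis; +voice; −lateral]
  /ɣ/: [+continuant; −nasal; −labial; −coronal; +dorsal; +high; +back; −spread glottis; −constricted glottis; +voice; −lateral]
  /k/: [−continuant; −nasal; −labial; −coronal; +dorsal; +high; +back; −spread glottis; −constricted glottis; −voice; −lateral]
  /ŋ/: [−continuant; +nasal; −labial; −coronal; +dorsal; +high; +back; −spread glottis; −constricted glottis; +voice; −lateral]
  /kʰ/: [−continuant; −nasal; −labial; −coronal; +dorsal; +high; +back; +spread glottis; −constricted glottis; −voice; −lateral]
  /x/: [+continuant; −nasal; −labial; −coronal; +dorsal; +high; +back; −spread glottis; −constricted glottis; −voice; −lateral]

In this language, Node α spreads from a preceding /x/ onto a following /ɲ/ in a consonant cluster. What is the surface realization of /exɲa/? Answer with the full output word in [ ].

[exka]

Terminals under Node α in this geometry: [nasal], [labial], [round], [coronal], [anterior], [distributed], [strident], [dorsal], [high], [back], [spread glottis], [constricted glottis], [voice], [lateral].
Spreading Node α from /x/ onto /ɲ/ replaces those values with /x/'s: [−nasal], [−labial], [−coronal], [+dorsal], [+high], [+back], [−spread glottis], [−constricted glottis], [−voice], [−lateral]. Features outside Node α ([continuant]) stay as in /ɲ/.
Among the inventory, only /k/ has exactly this specification, giving the surface form [exka].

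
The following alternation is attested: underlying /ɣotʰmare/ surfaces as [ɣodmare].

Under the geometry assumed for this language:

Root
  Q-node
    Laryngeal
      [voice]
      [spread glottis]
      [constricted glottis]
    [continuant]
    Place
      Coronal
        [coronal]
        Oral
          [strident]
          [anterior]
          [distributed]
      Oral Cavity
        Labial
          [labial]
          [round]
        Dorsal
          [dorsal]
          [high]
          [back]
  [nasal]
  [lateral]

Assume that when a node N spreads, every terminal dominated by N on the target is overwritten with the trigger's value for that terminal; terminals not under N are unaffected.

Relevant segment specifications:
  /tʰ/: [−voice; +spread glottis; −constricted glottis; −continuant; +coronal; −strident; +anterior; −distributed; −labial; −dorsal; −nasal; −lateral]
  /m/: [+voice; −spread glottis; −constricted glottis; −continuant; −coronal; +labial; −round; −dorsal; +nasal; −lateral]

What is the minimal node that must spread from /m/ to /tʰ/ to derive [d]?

Laryngeal

Comparing /tʰ/ with its surface form [d], the features that change are [voice], [spread glottis].
The smallest constituent containing every changed terminal is Laryngeal — each of its daughters lacks at least one of the affected features.
Spreading Laryngeal from /m/ overwrites each of those terminals with /m/'s values, yielding exactly [d].
[labial], [coronal] — on which /m/ differs from /tʰ/ — are unchanged, so neither Q-node nor anything higher can have spread; the constituent is no larger than Laryngeal.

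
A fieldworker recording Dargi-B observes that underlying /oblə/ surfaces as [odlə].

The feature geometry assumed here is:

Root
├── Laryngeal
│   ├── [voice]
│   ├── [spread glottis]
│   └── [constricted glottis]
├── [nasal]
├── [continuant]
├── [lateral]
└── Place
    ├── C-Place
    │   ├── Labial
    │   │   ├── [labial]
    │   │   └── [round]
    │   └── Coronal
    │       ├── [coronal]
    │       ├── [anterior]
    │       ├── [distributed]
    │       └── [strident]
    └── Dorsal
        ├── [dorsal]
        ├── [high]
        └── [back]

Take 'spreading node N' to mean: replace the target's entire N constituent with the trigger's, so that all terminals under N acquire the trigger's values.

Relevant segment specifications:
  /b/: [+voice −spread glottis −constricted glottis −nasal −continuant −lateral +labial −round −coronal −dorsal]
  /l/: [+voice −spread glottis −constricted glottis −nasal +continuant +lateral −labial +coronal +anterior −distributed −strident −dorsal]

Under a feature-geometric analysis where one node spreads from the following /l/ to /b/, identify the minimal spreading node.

The alternation /b/ → [d] changes [labial], [round], [coronal], [anterior], [distributed], [strident] and nothing else.
The smallest constituent containing every changed terminal is C-Place — each of its daughters lacks at least one of the affected features.
If C-Place spreads, every terminal under it takes /l/'s value, producing [d] as observed.
Features on which the two segments disagree outside C-Place, such as [lateral], [continuant], are unchanged — nothing dominating them spread, and C-Place is the minimal sufficient constituent.

C-Place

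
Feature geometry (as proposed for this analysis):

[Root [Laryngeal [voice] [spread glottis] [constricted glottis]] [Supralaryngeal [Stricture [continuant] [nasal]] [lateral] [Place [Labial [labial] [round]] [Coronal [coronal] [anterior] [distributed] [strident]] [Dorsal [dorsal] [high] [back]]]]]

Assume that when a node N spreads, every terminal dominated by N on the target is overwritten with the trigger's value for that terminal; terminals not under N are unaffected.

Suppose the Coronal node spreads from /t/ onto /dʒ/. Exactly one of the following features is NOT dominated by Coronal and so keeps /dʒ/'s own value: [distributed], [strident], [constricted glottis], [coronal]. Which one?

Under this geometry, Coronal contains [coronal], [anterior], [distributed], [strident].
[strident], [distributed], [coronal] all lie under Coronal, so they are overwritten when Coronal spreads.
But [constricted glottis] is a dependent of Laryngeal, outside Coronal; it is therefore untouched by the spreading.

[constricted glottis]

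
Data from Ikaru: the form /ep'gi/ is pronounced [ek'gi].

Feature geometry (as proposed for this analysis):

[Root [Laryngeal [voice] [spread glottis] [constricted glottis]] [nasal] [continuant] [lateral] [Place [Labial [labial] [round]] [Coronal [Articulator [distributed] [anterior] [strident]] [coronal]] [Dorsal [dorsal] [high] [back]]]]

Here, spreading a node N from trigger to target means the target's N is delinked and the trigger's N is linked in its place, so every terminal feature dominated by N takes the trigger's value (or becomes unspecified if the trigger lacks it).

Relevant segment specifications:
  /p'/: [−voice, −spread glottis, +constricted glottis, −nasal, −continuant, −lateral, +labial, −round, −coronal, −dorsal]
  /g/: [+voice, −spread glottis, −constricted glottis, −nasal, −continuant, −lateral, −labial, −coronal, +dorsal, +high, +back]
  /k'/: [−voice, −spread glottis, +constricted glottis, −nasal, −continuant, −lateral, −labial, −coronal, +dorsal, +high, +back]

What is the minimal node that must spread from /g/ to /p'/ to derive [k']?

Place

Comparing /p'/ with its surface form [k'], the features that change are [labial], [round], [dorsal], [high], [back].
The smallest constituent containing every changed terminal is Place — each of its daughters lacks at least one of the affected features.
Delinking /p'/'s Place and associating /g/'s Place gives precisely the feature bundle of [k'].
[voice], [constricted glottis] — on which /g/ differs from /p'/ — are unchanged, so Root cannot have spread; the constituent is no larger than Place.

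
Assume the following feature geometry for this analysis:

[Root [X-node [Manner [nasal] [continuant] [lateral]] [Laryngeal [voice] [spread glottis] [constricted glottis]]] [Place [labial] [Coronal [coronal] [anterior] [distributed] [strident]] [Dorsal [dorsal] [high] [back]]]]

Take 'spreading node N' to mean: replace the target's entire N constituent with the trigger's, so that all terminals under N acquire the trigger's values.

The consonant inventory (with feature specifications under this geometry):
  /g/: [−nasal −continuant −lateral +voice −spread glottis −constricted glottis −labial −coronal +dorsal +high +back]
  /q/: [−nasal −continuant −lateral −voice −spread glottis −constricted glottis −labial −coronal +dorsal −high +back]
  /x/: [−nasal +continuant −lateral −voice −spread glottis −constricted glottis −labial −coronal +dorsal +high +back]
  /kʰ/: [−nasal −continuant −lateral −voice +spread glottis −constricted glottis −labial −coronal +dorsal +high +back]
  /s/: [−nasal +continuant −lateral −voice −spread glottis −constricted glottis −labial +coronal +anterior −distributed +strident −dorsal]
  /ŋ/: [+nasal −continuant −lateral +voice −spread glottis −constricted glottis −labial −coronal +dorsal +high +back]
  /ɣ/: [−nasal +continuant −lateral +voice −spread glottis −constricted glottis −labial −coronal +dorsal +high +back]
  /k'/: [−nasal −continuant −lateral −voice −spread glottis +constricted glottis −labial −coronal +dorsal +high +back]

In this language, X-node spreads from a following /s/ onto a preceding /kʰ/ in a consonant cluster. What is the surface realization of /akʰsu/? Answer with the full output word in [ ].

Terminals under X-node in this geometry: [nasal], [continuant], [lateral], [voice], [spread glottis], [constricted glottis].
After delinking /kʰ/'s X-node and linking /s/'s, the affected terminals become [−nasal], [+continuant], [−lateral], [−voice], [−spread glottis], [−constricted glottis]; [labial], [coronal], [dorsal], … (outside X-node) are retained from /kʰ/.
Among the inventory, only /x/ has exactly this specification, giving the surface form [axsu].

[axsu]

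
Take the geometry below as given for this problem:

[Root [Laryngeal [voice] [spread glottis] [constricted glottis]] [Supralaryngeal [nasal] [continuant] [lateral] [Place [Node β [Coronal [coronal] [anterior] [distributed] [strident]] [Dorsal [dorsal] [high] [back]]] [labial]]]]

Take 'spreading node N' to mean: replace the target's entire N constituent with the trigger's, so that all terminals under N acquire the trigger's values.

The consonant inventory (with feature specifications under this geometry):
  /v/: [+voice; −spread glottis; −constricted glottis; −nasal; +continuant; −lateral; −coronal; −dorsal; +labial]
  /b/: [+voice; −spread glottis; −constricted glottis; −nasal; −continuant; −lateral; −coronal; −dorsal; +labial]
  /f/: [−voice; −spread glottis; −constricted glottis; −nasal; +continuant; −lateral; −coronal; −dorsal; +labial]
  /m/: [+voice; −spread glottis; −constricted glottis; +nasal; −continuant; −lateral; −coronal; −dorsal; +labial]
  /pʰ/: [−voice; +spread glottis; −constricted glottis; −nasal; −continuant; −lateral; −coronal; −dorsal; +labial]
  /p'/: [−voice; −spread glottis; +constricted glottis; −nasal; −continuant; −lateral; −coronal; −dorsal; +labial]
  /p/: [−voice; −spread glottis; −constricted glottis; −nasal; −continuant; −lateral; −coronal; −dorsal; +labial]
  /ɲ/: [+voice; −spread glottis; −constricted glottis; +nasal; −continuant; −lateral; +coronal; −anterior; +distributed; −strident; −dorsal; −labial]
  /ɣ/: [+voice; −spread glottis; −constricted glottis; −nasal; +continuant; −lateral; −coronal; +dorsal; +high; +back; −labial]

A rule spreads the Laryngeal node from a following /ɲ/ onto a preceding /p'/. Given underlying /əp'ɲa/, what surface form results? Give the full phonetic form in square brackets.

[əbɲa]

Laryngeal immediately or transitively dominates [voice], [spread glottis], [constricted glottis].
After delinking /p'/'s Laryngeal and linking /ɲ/'s, the affected terminals become [+voice], [−spread glottis], [−constricted glottis]; [nasal], [continuant], [lateral], … (outside Laryngeal) are retained from /p'/.
The resulting bundle matches /b/ in the inventory; substituting it for /p'/ gives [əbɲa].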